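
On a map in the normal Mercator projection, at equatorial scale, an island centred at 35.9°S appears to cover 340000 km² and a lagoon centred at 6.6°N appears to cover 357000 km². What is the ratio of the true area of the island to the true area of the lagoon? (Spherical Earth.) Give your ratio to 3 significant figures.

0.633

On Mercator the areal scale is sec²φ, so true area = apparent × cos²φ.
True area of island: 340000 × cos²(35.9°) = 340000 × 0.6562 = 223100 km².
True area of lagoon: 357000 × cos²(6.6°) = 357000 × 0.9868 = 352300 km².
Ratio = 223100 / 352300 ≈ 0.633.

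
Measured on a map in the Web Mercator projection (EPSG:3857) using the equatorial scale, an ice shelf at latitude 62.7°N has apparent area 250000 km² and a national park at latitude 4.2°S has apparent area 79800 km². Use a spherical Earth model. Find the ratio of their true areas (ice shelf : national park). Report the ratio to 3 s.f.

Since Mercator area scale is 1/cos²φ, the true area equals the apparent area multiplied by cos²φ.
True area of ice shelf: 250000 × cos²(62.7°) = 250000 × 0.2104 = 52590 km².
True area of national park: 79800 × cos²(4.2°) = 79800 × 0.9946 = 79370 km².
Ratio = 52590 / 79370 ≈ 0.663.

0.663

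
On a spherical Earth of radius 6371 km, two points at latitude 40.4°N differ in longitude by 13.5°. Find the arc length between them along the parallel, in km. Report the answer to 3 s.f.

Arc length along a parallel = R cos φ · Δλ (with Δλ in radians).
= 6371 × cos 40.4° × (13.5° × π/180) = 6371 × 0.7615 × 0.2356 ≈ 1140 km.

1140 km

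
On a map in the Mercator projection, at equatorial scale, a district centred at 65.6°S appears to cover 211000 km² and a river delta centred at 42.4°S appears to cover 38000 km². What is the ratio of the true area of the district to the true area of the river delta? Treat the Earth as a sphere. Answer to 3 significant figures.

Since Mercator area scale is 1/cos²φ, the true area equals the apparent area multiplied by cos²φ.
True area of district: 211000 × cos²(65.6°) = 211000 × 0.1707 = 36010 km².
True area of river delta: 38000 × cos²(42.4°) = 38000 × 0.5453 = 20720 km².
Ratio = 36010 / 20720 ≈ 1.74.

1.74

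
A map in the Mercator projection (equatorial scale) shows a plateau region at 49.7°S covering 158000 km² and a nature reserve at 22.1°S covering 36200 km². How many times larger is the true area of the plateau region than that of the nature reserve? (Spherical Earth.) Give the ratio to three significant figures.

2.13

On Mercator the areal scale is sec²φ, so true area = apparent × cos²φ.
True area of plateau region: 158000 × cos²(49.7°) = 158000 × 0.4183 = 66100 km².
True area of nature reserve: 36200 × cos²(22.1°) = 36200 × 0.8585 = 31080 km².
Ratio = 66100 / 31080 ≈ 2.13.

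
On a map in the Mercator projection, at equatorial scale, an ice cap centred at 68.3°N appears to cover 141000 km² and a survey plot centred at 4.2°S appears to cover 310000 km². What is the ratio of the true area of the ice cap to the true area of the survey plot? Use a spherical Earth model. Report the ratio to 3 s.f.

0.0625

On Mercator the areal scale is sec²φ, so true area = apparent × cos²φ.
True area of ice cap: 141000 × cos²(68.3°) = 141000 × 0.1367 = 19280 km².
True area of survey plot: 310000 × cos²(4.2°) = 310000 × 0.9946 = 308300 km².
Ratio = 19280 / 308300 ≈ 0.0625.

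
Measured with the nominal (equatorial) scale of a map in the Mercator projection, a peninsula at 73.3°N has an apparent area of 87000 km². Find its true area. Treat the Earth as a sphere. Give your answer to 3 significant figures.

7180 km²

The Mercator projection is conformal; its linear scale factor is the same in every direction and equals sec φ = 1/cos φ.
Areal scale = k² = sec²φ = 1/cos²(73.3°) = 1/0.2874² = 12.11.
True area = apparent / (areal scale) = 87000 / 12.11 ≈ 7180 km².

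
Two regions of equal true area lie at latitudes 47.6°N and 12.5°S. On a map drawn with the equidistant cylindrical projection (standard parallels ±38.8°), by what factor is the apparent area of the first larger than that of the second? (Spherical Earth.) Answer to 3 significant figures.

With standard parallel φ₀ = 38.8°, the equirectangular projection gives x = Rλ cos φ₀, y = Rφ, so h = 1 and k = cos 38.8° / cos φ.
Areal scale at 47.6°: h·k = 1.000 × 1.156 = 1.156.
Areal scale at 12.5°: h·k = 1.000 × 0.7983 = 0.7983.
Ratio = 1.156/0.7983 ≈ 1.45.

1.45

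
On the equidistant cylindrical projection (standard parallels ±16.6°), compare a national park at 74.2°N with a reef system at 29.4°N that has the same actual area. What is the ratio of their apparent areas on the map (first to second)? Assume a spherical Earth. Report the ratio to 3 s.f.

3.20

The equidistant cylindrical projection with φ₀ = 16.6° has h = 1 (meridians true) and k = cos φ₀ / cos φ along parallels.
Areal scale at 74.2°: h·k = 1.000 × 3.520 = 3.520.
Areal scale at 29.4°: h·k = 1.000 × 1.100 = 1.100.
Ratio = 3.520/1.100 ≈ 3.20.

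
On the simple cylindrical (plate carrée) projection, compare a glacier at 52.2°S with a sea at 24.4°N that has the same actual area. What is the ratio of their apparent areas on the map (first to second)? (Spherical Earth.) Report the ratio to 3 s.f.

In the plate carrée (x = Rλ, y = Rφ), meridians are true-scale (h = 1) and parallels are stretched by k = sec φ.
Areal scale at 52.2°: h·k = 1.000 × 1.632 = 1.632.
Areal scale at 24.4°: h·k = 1.000 × 1.098 = 1.098.
Ratio = 1.632/1.098 ≈ 1.49.

1.49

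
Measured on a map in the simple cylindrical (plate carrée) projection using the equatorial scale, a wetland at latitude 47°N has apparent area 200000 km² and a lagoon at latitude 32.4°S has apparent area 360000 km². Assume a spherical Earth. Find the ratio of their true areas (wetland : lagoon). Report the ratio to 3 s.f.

Plate carrée has h = 1 and k = sec φ, giving areal scale sec φ; true area = (apparent area) · cos φ.
True area of wetland: 200000 × cos(47°) = 200000 × 0.6820 = 136400 km².
True area of lagoon: 360000 × cos(32.4°) = 360000 × 0.8443 = 304000 km².
Ratio = 136400 / 304000 ≈ 0.449.

0.449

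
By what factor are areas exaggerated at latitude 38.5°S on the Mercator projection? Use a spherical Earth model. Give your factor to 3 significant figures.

1.63

Mercator is conformal, so the point scale is isotropic: h = k = sec φ = 1/cos φ.
Areal scale = k² = sec²φ = 1/cos²(38.5°) = 1/0.7826² = 1.633.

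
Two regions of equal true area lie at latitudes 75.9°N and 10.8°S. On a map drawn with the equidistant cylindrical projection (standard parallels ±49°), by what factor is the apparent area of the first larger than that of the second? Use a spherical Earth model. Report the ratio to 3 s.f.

With standard parallel φ₀ = 49°, the equirectangular projection gives x = Rλ cos φ₀, y = Rφ, so h = 1 and k = cos 49° / cos φ.
Areal scale at 75.9°: h·k = 1.000 × 2.693 = 2.693.
Areal scale at 10.8°: h·k = 1.000 × 0.6679 = 0.6679.
Ratio = 2.693/0.6679 ≈ 4.03.

4.03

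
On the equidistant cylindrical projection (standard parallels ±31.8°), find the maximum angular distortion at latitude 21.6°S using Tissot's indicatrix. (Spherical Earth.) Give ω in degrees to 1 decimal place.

In the equirectangular projection with standard parallel φ₀ = 31.8° (x = Rλ cos φ₀, y = Rφ), meridians are true-scale (h = 1) and the parallel scale is k = cos φ₀ / cos φ.
At 21.6°: h = 1.000, k = 0.9141; principal scales a = 1.000, b = 0.9141.
sin(ω/2) = (a − b)/(a + b) = 0.08592/1.914 = 0.04489, so ω = 2 arcsin(0.04489) ≈ 5.1°.

5.1°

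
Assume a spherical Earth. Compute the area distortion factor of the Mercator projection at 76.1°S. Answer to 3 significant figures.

Mercator is conformal, so the point scale is isotropic: h = k = sec φ = 1/cos φ.
Areal scale = k² = sec²φ = 1/cos²(76.1°) = 1/0.2402² = 17.33.

17.3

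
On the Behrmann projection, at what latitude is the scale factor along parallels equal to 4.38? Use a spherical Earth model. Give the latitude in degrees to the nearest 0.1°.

Behrmann is a cylindrical equal-area projection with standard parallels at ±30°. For cylindrical equal-area with standard parallel φ₀, h = cos φ / cos φ₀ and k = cos φ₀ / cos φ, so h·k = 1.
k = cos φ₀ / cos φ = 4.38  ⇒  cos φ = cos 30° / 4.38 = 0.1977.
φ = arccos(0.1977) ≈ 78.6°.

78.6°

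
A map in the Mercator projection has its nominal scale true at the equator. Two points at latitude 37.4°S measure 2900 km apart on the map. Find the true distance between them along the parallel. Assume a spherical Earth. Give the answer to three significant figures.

Mercator is conformal, so the point scale is isotropic: h = k = sec φ = 1/cos φ.
Along the parallel at 37.4°, map distances are exaggerated by k = sec 37.4° = 1.259.
True distance = 2900 / 1.259 = 2900 × cos 37.4° ≈ 2300 km.

2300 km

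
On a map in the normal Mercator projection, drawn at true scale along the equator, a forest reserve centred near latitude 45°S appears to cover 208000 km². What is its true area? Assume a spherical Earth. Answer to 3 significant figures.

104000 km²

For Mercator, h = k = sec φ (a conformal cylindrical projection has a single point scale, 1/cos φ).
Areal scale = k² = sec²φ = 1/cos²(45°) = 1/0.7071² = 2.000.
True area = apparent / (areal scale) = 208000 / 2.000 ≈ 104000 km².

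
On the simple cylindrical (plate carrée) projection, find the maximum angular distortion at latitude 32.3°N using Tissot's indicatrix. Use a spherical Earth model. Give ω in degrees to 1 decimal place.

9.6°

In the plate carrée (x = Rλ, y = Rφ), meridians are true-scale (h = 1) and parallels are stretched by k = sec φ.
At 32.3°: h = 1.000, k = 1.183; principal scales a = 1.183, b = 1.000.
sin(ω/2) = (a − b)/(a + b) = 0.1831/2.183 = 0.08386, so ω = 2 arcsin(0.08386) ≈ 9.6°.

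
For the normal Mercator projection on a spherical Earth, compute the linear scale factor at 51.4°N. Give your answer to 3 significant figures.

1.60

The Mercator projection is conformal; its linear scale factor is the same in every direction and equals sec φ = 1/cos φ.
k = 1/cos 51.4° = 1/0.6239 = 1.603.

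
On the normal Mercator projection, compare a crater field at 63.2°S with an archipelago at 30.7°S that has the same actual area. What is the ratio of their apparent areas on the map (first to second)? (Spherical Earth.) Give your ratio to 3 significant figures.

3.64

Mercator areal scale is sec²φ.
At 63.2°: sec²(63.2°) = 1/0.4509² = 4.919.
At 30.7°: sec²(30.7°) = 1/0.8599² = 1.353.
Ratio = 4.919/1.353 = cos²(30.7°)/cos²(63.2°) ≈ 3.64.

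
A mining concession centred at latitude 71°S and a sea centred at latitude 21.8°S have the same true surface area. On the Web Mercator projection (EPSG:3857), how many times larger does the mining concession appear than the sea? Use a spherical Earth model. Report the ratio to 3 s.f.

On Mercator, area is exaggerated by sec²φ = 1/cos²φ.
At 71°: sec²(71°) = 1/0.3256² = 9.434.
At 21.8°: sec²(21.8°) = 1/0.9285² = 1.160.
Ratio = 9.434/1.160 = cos²(21.8°)/cos²(71°) ≈ 8.13.

8.13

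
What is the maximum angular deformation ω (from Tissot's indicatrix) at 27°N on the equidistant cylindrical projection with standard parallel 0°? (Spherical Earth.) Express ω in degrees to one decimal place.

For the equirectangular projection with φ₀ = 0 (plate carrée), h = 1 along meridians and k = sec φ along parallels.
At 27°: h = 1.000, k = 1.122; principal scales a = 1.122, b = 1.000.
sin(ω/2) = (a − b)/(a + b) = 0.1223/2.122 = 0.05764, so ω = 2 arcsin(0.05764) ≈ 6.6°.

6.6°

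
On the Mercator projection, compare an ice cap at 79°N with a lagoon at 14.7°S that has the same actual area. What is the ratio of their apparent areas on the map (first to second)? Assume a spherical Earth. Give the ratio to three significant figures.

25.7

Mercator is conformal with k = sec φ, so areal scale = k² = sec²φ.
At 79°: sec²(79°) = 1/0.1908² = 27.47.
At 14.7°: sec²(14.7°) = 1/0.9673² = 1.069.
Ratio = 27.47/1.069 = cos²(14.7°)/cos²(79°) ≈ 25.7.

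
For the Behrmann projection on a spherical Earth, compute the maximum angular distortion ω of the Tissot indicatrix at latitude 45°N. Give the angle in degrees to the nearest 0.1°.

23.1°

The Behrmann projection is cylindrical equal-area with φ₀ = 30°. Cylindrical equal-area (φ₀ = 30°): h = cos φ / cos 30° along meridians, k = cos 30° / cos φ along parallels; h·k = 1.
At 45°: h = 0.8165, k = 1.225; principal scales a = 1.225, b = 0.8165.
sin(ω/2) = (a − b)/(a + b) = 0.4082/2.041 = 0.2000, so ω = 2 arcsin(0.2000) ≈ 23.1°.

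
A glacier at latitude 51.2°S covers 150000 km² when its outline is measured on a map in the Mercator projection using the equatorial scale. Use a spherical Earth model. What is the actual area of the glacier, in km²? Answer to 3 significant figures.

58900 km²

Mercator is conformal, so the point scale is isotropic: h = k = sec φ = 1/cos φ.
Areal scale = k² = sec²φ = 1/cos²(51.2°) = 1/0.6266² = 2.547.
True area = apparent / (areal scale) = 150000 / 2.547 ≈ 58900 km².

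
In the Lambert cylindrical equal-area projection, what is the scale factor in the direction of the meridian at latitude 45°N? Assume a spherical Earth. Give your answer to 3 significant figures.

The Lambert cylindrical equal-area projection is the cylindrical equal-area projection with its standard parallel at the equator (φ₀ = 0). A cylindrical equal-area projection with standard parallel φ₀ has meridian scale h = cos φ / cos φ₀ and parallel scale k = cos φ₀ / cos φ (so areas are preserved, h·k = 1).
h = cos 45° / cos 0° = 0.7071/1.000 = 0.7071.

0.707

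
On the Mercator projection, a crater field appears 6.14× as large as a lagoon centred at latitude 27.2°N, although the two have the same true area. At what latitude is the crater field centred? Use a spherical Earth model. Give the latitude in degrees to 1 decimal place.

69.0°

For equal true areas on Mercator, apparent areas scale as sec²φ, so the ratio is cos²φ₂ / cos²φ₁.
cos²φ₂ / cos²φ₁ = 6.14  ⇒  cos φ₁ = cos 27.2° / √6.14 = 0.8894/2.478 = 0.3589.
φ₁ = arccos(0.3589) ≈ 69.0°.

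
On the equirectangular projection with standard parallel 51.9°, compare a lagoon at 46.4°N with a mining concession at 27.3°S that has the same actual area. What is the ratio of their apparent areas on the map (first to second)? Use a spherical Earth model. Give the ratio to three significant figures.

The equidistant cylindrical projection with φ₀ = 51.9° has h = 1 (meridians true) and k = cos φ₀ / cos φ along parallels.
Areal scale at 46.4°: h·k = 1.000 × 0.8947 = 0.8947.
Areal scale at 27.3°: h·k = 1.000 × 0.6944 = 0.6944.
Ratio = 0.8947/0.6944 ≈ 1.29.

1.29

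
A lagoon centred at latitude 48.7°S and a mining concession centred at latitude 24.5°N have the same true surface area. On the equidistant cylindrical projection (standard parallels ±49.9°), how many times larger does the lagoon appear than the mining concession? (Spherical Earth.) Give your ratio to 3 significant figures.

1.38

With standard parallel φ₀ = 49.9°, the equirectangular projection gives x = Rλ cos φ₀, y = Rφ, so h = 1 and k = cos 49.9° / cos φ.
Areal scale at 48.7°: h·k = 1.000 × 0.9759 = 0.9759.
Areal scale at 24.5°: h·k = 1.000 × 0.7079 = 0.7079.
Ratio = 0.9759/0.7079 ≈ 1.38.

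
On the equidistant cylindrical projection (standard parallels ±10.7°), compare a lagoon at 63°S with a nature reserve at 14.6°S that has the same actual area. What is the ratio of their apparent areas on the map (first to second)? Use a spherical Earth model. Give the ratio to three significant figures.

2.13

With standard parallel φ₀ = 10.7°, the equirectangular projection gives x = Rλ cos φ₀, y = Rφ, so h = 1 and k = cos 10.7° / cos φ.
Areal scale at 63°: h·k = 1.000 × 2.164 = 2.164.
Areal scale at 14.6°: h·k = 1.000 × 1.015 = 1.015.
Ratio = 2.164/1.015 ≈ 2.13.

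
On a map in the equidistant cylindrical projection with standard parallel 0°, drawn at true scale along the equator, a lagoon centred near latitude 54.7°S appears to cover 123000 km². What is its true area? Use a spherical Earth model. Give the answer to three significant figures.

71100 km²

Plate carrée maps x = Rλ, y = Rφ. The meridian scale is h = 1 and the parallel scale is k = 1/cos φ = sec φ.
Areal scale = h·k = 1 × sec φ; at 54.7°, h = 1.000, k = 1.731, so h·k = 1.731.
True area = apparent / (areal scale) = 123000 / 1.731 ≈ 71100 km².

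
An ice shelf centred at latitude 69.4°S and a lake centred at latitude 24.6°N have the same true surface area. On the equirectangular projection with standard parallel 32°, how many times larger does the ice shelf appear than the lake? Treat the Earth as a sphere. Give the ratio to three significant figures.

2.58

The equidistant cylindrical projection with φ₀ = 32° has h = 1 (meridians true) and k = cos φ₀ / cos φ along parallels.
Areal scale at 69.4°: h·k = 1.000 × 2.410 = 2.410.
Areal scale at 24.6°: h·k = 1.000 × 0.9327 = 0.9327.
Ratio = 2.410/0.9327 ≈ 2.58.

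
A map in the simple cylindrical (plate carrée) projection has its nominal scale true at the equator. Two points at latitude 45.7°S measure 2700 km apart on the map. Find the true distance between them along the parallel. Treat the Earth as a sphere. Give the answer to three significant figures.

1890 km

Plate carrée maps x = Rλ, y = Rφ. The meridian scale is h = 1 and the parallel scale is k = 1/cos φ = sec φ.
Along the parallel at 45.7°, map distances are exaggerated by k = sec 45.7° = 1.432.
True distance = 2700 / 1.432 = 2700 × cos 45.7° ≈ 1890 km.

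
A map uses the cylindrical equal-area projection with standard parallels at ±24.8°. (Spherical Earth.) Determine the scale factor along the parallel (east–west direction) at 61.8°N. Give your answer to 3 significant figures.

1.92

A cylindrical equal-area projection with standard parallel φ₀ has meridian scale h = cos φ / cos φ₀ and parallel scale k = cos φ₀ / cos φ (so areas are preserved, h·k = 1).
k = cos 24.8° / cos 61.8° = 0.9078/0.4726 = 1.921.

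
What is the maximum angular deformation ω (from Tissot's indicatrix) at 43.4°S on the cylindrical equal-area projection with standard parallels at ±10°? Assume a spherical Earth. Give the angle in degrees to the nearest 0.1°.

For cylindrical equal-area with standard parallel φ₀, h = cos φ / cos φ₀ and k = cos φ₀ / cos φ, so h·k = 1.
At 43.4°: h = 0.7378, k = 1.355; principal scales a = 1.355, b = 0.7378.
sin(ω/2) = (a − b)/(a + b) = 0.6176/2.093 = 0.2951, so ω = 2 arcsin(0.2951) ≈ 34.3°.

34.3°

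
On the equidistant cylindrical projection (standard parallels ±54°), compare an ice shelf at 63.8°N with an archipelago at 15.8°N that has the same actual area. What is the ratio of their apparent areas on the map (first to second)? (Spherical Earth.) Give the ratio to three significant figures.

2.18

The equidistant cylindrical projection with φ₀ = 54° has h = 1 (meridians true) and k = cos φ₀ / cos φ along parallels.
Areal scale at 63.8°: h·k = 1.000 × 1.331 = 1.331.
Areal scale at 15.8°: h·k = 1.000 × 0.6109 = 0.6109.
Ratio = 1.331/0.6109 ≈ 2.18.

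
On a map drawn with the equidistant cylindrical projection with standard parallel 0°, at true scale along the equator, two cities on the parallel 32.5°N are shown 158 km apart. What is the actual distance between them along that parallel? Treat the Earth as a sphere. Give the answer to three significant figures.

133 km

For the equirectangular projection with φ₀ = 0 (plate carrée), h = 1 along meridians and k = sec φ along parallels.
Along the parallel at 32.5°, map distances are exaggerated by k = sec 32.5° = 1.186.
True distance = 158 / 1.186 = 158 × cos 32.5° ≈ 133 km.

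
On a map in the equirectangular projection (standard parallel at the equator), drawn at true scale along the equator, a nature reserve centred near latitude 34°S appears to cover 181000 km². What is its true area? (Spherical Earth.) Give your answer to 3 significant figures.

For the equirectangular projection with φ₀ = 0 (plate carrée), h = 1 along meridians and k = sec φ along parallels.
Areal scale = h·k = 1 × sec φ; at 34°, h = 1.000, k = 1.206, so h·k = 1.206.
True area = apparent / (areal scale) = 181000 / 1.206 ≈ 150000 km².

150000 km²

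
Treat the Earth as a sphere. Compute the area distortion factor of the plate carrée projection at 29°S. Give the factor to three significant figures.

For the equirectangular projection with φ₀ = 0 (plate carrée), h = 1 along meridians and k = sec φ along parallels.
Areal scale = h·k = 1 × sec φ; at 29°, h = 1.000, k = 1.143, so h·k = 1.143.

1.14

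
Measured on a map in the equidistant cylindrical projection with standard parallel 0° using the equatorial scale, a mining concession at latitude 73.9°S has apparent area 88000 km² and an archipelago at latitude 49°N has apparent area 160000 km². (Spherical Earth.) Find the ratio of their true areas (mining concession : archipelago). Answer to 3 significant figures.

0.232

On the plate carrée, areal scale = h·k = 1 × sec φ, so true area = apparent × cos φ.
True area of mining concession: 88000 × cos(73.9°) = 88000 × 0.2773 = 24400 km².
True area of archipelago: 160000 × cos(49°) = 160000 × 0.6561 = 105000 km².
Ratio = 24400 / 105000 ≈ 0.232.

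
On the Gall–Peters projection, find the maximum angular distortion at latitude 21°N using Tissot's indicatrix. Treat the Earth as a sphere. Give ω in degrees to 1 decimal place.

31.4°

The Gall–Peters projection is cylindrical equal-area with φ₀ = 45°. For cylindrical equal-area with standard parallel φ₀, h = cos φ / cos φ₀ and k = cos φ₀ / cos φ, so h·k = 1.
At 21°: h = 1.320, k = 0.7574; principal scales a = 1.320, b = 0.7574.
sin(ω/2) = (a − b)/(a + b) = 0.5629/2.078 = 0.2709, so ω = 2 arcsin(0.2709) ≈ 31.4°.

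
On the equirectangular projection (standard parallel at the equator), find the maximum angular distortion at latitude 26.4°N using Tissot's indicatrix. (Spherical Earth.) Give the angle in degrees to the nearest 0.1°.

6.3°

Plate carrée maps x = Rλ, y = Rφ. The meridian scale is h = 1 and the parallel scale is k = 1/cos φ = sec φ.
At 26.4°: h = 1.000, k = 1.116; principal scales a = 1.116, b = 1.000.
sin(ω/2) = (a − b)/(a + b) = 0.1164/2.116 = 0.05501, so ω = 2 arcsin(0.05501) ≈ 6.3°.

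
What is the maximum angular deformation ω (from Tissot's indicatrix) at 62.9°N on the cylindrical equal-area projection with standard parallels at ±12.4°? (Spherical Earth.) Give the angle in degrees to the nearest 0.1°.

80.0°

For cylindrical equal-area with standard parallel φ₀, h = cos φ / cos φ₀ and k = cos φ₀ / cos φ, so h·k = 1.
At 62.9°: h = 0.4664, k = 2.144; principal scales a = 2.144, b = 0.4664.
sin(ω/2) = (a − b)/(a + b) = 1.678/2.610 = 0.6426, so ω = 2 arcsin(0.6426) ≈ 80.0°.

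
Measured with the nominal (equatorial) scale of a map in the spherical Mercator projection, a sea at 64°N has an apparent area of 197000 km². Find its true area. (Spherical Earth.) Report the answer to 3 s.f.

37900 km²

For Mercator, h = k = sec φ (a conformal cylindrical projection has a single point scale, 1/cos φ).
Areal scale = k² = sec²φ = 1/cos²(64°) = 1/0.4384² = 5.204.
True area = apparent / (areal scale) = 197000 / 5.204 ≈ 37900 km².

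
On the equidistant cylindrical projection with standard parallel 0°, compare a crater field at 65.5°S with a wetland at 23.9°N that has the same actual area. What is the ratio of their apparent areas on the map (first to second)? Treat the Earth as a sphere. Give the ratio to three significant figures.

In the plate carrée (x = Rλ, y = Rφ), meridians are true-scale (h = 1) and parallels are stretched by k = sec φ.
Areal scale at 65.5°: h·k = 1.000 × 2.411 = 2.411.
Areal scale at 23.9°: h·k = 1.000 × 1.094 = 1.094.
Ratio = 2.411/1.094 ≈ 2.20.

2.20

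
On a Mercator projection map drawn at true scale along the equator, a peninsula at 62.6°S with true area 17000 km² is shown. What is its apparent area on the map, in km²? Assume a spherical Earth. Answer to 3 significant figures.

For Mercator, h = k = sec φ (a conformal cylindrical projection has a single point scale, 1/cos φ).
Areal scale = k² = sec²φ = 1/cos²(62.6°) = 1/0.4602² = 4.722.
Apparent area = 17000 × 4.722 ≈ 80300 km².

80300 km²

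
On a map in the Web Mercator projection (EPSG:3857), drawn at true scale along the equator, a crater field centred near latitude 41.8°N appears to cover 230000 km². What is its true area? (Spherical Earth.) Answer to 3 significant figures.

Mercator is conformal, so the point scale is isotropic: h = k = sec φ = 1/cos φ.
Areal scale = k² = sec²φ = 1/cos²(41.8°) = 1/0.7455² = 1.799.
True area = apparent / (areal scale) = 230000 / 1.799 ≈ 128000 km².

128000 km²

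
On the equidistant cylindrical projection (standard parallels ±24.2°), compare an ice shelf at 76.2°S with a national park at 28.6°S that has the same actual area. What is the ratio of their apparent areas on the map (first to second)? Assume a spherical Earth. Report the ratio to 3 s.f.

3.68

The equidistant cylindrical projection with φ₀ = 24.2° has h = 1 (meridians true) and k = cos φ₀ / cos φ along parallels.
Areal scale at 76.2°: h·k = 1.000 × 3.824 = 3.824.
Areal scale at 28.6°: h·k = 1.000 × 1.039 = 1.039.
Ratio = 3.824/1.039 ≈ 3.68.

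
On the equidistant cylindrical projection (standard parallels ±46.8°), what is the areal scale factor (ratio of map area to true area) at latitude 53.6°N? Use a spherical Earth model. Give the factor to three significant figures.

With standard parallel φ₀ = 46.8°, the equirectangular projection gives x = Rλ cos φ₀, y = Rφ, so h = 1 and k = cos 46.8° / cos φ.
Areal scale = h·k = 1 × cos φ₀ / cos φ; at 53.6°, h = 1.000, k = 1.154, so h·k = 1.154.

1.15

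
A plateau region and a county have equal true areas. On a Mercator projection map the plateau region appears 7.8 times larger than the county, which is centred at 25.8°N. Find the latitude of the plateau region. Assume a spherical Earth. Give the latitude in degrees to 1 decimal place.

71.2°

On Mercator, (apparent₁)/(apparent₂) = sec²φ₁ / sec²φ₂ when true areas are equal.
cos²φ₂ / cos²φ₁ = 7.8  ⇒  cos φ₁ = cos 25.8° / √7.8 = 0.9003/2.793 = 0.3224.
φ₁ = arccos(0.3224) ≈ 71.2°.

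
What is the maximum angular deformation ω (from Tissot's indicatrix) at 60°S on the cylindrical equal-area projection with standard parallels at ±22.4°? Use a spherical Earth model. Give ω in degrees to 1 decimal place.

A cylindrical equal-area projection with standard parallel φ₀ has meridian scale h = cos φ / cos φ₀ and parallel scale k = cos φ₀ / cos φ (so areas are preserved, h·k = 1).
At 60°: h = 0.5408, k = 1.849; principal scales a = 1.849, b = 0.5408.
sin(ω/2) = (a − b)/(a + b) = 1.308/2.390 = 0.5474, so ω = 2 arcsin(0.5474) ≈ 66.4°.

66.4°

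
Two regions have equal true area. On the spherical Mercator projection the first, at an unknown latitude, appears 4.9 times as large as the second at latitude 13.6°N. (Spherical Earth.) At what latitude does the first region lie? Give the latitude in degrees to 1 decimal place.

64.0°

Mercator areal scale is sec²φ, so apparent-area ratio = sec²φ₁ / sec²φ₂ = cos²φ₂ / cos²φ₁.
cos²φ₂ / cos²φ₁ = 4.9  ⇒  cos φ₁ = cos 13.6° / √4.9 = 0.9720/2.214 = 0.4391.
φ₁ = arccos(0.4391) ≈ 64.0°.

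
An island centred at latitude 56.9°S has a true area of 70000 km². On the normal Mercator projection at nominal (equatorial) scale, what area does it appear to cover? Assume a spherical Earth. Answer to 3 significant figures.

For Mercator, h = k = sec φ (a conformal cylindrical projection has a single point scale, 1/cos φ).
Areal scale = k² = sec²φ = 1/cos²(56.9°) = 1/0.5461² = 3.353.
Apparent area = 70000 × 3.353 ≈ 235000 km².

235000 km²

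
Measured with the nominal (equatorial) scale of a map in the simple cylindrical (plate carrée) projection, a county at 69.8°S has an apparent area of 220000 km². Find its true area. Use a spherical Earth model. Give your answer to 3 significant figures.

For the equirectangular projection with φ₀ = 0 (plate carrée), h = 1 along meridians and k = sec φ along parallels.
Areal scale = h·k = 1 × sec φ; at 69.8°, h = 1.000, k = 2.896, so h·k = 2.896.
True area = apparent / (areal scale) = 220000 / 2.896 ≈ 76000 km².

76000 km²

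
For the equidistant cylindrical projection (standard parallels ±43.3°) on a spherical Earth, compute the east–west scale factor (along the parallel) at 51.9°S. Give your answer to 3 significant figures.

1.18

In the equirectangular projection with standard parallel φ₀ = 43.3° (x = Rλ cos φ₀, y = Rφ), meridians are true-scale (h = 1) and the parallel scale is k = cos φ₀ / cos φ.
k = cos 43.3° / cos 51.9° = 0.7278/0.6170 = 1.179.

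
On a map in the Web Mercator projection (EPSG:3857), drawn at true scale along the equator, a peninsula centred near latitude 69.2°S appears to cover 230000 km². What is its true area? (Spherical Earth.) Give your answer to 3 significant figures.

29000 km²

For Mercator, h = k = sec φ (a conformal cylindrical projection has a single point scale, 1/cos φ).
Areal scale = k² = sec²φ = 1/cos²(69.2°) = 1/0.3551² = 7.930.
True area = apparent / (areal scale) = 230000 / 7.930 ≈ 29000 km².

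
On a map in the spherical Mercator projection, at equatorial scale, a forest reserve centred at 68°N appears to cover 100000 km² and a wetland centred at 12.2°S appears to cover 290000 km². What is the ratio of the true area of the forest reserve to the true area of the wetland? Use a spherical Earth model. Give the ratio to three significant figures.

On Mercator the areal scale is sec²φ, so true area = apparent × cos²φ.
True area of forest reserve: 100000 × cos²(68°) = 100000 × 0.1403 = 14030 km².
True area of wetland: 290000 × cos²(12.2°) = 290000 × 0.9553 = 277000 km².
Ratio = 14030 / 277000 ≈ 0.0507.

0.0507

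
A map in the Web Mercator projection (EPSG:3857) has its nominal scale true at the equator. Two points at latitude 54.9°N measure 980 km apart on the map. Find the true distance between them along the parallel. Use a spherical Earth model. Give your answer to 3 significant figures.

For Mercator, h = k = sec φ (a conformal cylindrical projection has a single point scale, 1/cos φ).
Along the parallel at 54.9°, map distances are exaggerated by k = sec 54.9° = 1.739.
True distance = 980 / 1.739 = 980 × cos 54.9° ≈ 564 km.

564 km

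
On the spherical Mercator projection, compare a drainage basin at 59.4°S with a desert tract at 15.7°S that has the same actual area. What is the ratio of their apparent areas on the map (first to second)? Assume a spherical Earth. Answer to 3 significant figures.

3.58

Mercator areal scale is sec²φ.
At 59.4°: sec²(59.4°) = 1/0.5090² = 3.859.
At 15.7°: sec²(15.7°) = 1/0.9627² = 1.079.
Ratio = 3.859/1.079 = cos²(15.7°)/cos²(59.4°) ≈ 3.58.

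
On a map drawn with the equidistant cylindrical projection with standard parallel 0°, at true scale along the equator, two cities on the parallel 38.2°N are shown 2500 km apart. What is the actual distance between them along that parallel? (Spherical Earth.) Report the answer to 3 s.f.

For the equirectangular projection with φ₀ = 0 (plate carrée), h = 1 along meridians and k = sec φ along parallels.
Along the parallel at 38.2°, map distances are exaggerated by k = sec 38.2° = 1.272.
True distance = 2500 / 1.272 = 2500 × cos 38.2° ≈ 1960 km.

1960 km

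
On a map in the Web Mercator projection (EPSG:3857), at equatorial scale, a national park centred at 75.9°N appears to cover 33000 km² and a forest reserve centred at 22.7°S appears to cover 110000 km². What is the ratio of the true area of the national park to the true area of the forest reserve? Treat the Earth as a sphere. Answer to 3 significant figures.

On Mercator the areal scale is sec²φ, so true area = apparent × cos²φ.
True area of national park: 33000 × cos²(75.9°) = 33000 × 0.05935 = 1958 km².
True area of forest reserve: 110000 × cos²(22.7°) = 110000 × 0.8511 = 93620 km².
Ratio = 1958 / 93620 ≈ 0.0209.

0.0209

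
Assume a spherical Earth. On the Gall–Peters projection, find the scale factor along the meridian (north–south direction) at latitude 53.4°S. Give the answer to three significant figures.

Gall–Peters is a cylindrical equal-area projection with standard parallels at ±45°. Cylindrical equal-area (φ₀ = 45°): h = cos φ / cos 45° along meridians, k = cos 45° / cos φ along parallels; h·k = 1.
h = cos 53.4° / cos 45° = 0.5962/0.7071 = 0.8432.

0.843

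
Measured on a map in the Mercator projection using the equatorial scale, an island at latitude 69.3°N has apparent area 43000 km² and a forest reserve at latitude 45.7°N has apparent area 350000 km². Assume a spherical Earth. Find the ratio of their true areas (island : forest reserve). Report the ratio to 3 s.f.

0.0315

Mercator's areal exaggeration is sec²φ; hence true area = (apparent area) · cos²φ.
True area of island: 43000 × cos²(69.3°) = 43000 × 0.1249 = 5373 km².
True area of forest reserve: 350000 × cos²(45.7°) = 350000 × 0.4878 = 170700 km².
Ratio = 5373 / 170700 ≈ 0.0315.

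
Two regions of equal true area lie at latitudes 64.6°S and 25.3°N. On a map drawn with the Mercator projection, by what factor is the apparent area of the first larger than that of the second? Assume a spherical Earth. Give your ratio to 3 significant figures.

Mercator areal scale is sec²φ.
At 64.6°: sec²(64.6°) = 1/0.4289² = 5.435.
At 25.3°: sec²(25.3°) = 1/0.9041² = 1.223.
Ratio = 5.435/1.223 = cos²(25.3°)/cos²(64.6°) ≈ 4.44.

4.44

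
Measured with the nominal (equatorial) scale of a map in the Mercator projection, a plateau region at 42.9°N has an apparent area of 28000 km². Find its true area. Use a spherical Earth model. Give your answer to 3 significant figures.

The Mercator projection is conformal; its linear scale factor is the same in every direction and equals sec φ = 1/cos φ.
Areal scale = k² = sec²φ = 1/cos²(42.9°) = 1/0.7325² = 1.864.
True area = apparent / (areal scale) = 28000 / 1.864 ≈ 15000 km².

15000 km²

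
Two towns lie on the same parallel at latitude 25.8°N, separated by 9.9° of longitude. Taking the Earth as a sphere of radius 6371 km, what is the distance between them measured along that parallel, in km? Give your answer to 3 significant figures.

Arc length along a parallel = R cos φ · Δλ (with Δλ in radians).
= 6371 × cos 25.8° × (9.9° × π/180) = 6371 × 0.9003 × 0.1728 ≈ 991 km.

991 km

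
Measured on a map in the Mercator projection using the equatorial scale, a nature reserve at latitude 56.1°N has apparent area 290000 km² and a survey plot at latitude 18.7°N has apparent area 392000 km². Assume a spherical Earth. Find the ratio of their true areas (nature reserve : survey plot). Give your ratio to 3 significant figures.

Mercator's areal exaggeration is sec²φ; hence true area = (apparent area) · cos²φ.
True area of nature reserve: 290000 × cos²(56.1°) = 290000 × 0.3111 = 90210 km².
True area of survey plot: 392000 × cos²(18.7°) = 392000 × 0.8972 = 351700 km².
Ratio = 90210 / 351700 ≈ 0.257.

0.257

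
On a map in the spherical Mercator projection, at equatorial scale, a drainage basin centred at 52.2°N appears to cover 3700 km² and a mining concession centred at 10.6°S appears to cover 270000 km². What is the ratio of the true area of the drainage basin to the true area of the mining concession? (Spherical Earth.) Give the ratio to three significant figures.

Since Mercator area scale is 1/cos²φ, the true area equals the apparent area multiplied by cos²φ.
True area of drainage basin: 3700 × cos²(52.2°) = 3700 × 0.3757 = 1390 km².
True area of mining concession: 270000 × cos²(10.6°) = 270000 × 0.9662 = 260900 km².
Ratio = 1390 / 260900 ≈ 0.00533.

0.00533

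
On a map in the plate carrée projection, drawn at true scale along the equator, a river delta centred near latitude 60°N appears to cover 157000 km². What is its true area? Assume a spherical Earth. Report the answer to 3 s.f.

78500 km²

For the equirectangular projection with φ₀ = 0 (plate carrée), h = 1 along meridians and k = sec φ along parallels.
Areal scale = h·k = 1 × sec φ; at 60°, h = 1.000, k = 2.000, so h·k = 2.000.
True area = apparent / (areal scale) = 157000 / 2.000 ≈ 78500 km².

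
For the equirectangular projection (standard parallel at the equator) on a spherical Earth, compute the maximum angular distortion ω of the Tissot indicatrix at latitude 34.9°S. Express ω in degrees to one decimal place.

Plate carrée maps x = Rλ, y = Rφ. The meridian scale is h = 1 and the parallel scale is k = 1/cos φ = sec φ.
At 34.9°: h = 1.000, k = 1.219; principal scales a = 1.219, b = 1.000.
sin(ω/2) = (a − b)/(a + b) = 0.2193/2.219 = 0.09881, so ω = 2 arcsin(0.09881) ≈ 11.3°.

11.3°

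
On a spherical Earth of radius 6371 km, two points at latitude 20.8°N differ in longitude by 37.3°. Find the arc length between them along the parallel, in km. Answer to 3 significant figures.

3880 km

Arc length along a parallel = R cos φ · Δλ (with Δλ in radians).
= 6371 × cos 20.8° × (37.3° × π/180) = 6371 × 0.9348 × 0.6510 ≈ 3880 km.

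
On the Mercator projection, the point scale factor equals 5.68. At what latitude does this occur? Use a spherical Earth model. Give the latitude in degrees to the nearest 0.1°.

79.9°

Mercator scale is k = sec φ = 1/cos φ.
1/cos φ = 5.68  ⇒  cos φ = 0.1761  ⇒  φ = arccos(0.1761) ≈ 79.9°.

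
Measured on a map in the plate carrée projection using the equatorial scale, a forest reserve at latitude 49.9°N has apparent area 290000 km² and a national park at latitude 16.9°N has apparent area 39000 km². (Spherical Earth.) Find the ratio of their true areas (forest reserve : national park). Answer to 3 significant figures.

5.01

Plate carrée has h = 1 and k = sec φ, giving areal scale sec φ; true area = (apparent area) · cos φ.
True area of forest reserve: 290000 × cos(49.9°) = 290000 × 0.6441 = 186800 km².
True area of national park: 39000 × cos(16.9°) = 39000 × 0.9568 = 37320 km².
Ratio = 186800 / 37320 ≈ 5.01.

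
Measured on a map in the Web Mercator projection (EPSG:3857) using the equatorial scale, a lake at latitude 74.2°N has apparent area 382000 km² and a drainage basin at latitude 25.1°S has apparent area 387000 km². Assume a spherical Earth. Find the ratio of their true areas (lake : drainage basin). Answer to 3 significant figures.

On Mercator the areal scale is sec²φ, so true area = apparent × cos²φ.
True area of lake: 382000 × cos²(74.2°) = 382000 × 0.07414 = 28320 km².
True area of drainage basin: 387000 × cos²(25.1°) = 387000 × 0.8201 = 317400 km².
Ratio = 28320 / 317400 ≈ 0.0892.

0.0892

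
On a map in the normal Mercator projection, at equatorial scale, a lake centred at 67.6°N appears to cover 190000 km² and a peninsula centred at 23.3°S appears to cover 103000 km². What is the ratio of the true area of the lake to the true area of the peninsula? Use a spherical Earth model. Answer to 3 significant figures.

0.318

Since Mercator area scale is 1/cos²φ, the true area equals the apparent area multiplied by cos²φ.
True area of lake: 190000 × cos²(67.6°) = 190000 × 0.1452 = 27590 km².
True area of peninsula: 103000 × cos²(23.3°) = 103000 × 0.8435 = 86890 km².
Ratio = 27590 / 86890 ≈ 0.318.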